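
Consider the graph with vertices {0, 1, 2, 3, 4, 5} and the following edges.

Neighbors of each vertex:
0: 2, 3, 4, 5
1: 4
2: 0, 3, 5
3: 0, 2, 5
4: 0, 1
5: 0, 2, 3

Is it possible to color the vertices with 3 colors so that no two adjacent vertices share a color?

No

0, 2, 3, 5 form a clique, so at least 4 colors are needed.
So 3 colors are not enough.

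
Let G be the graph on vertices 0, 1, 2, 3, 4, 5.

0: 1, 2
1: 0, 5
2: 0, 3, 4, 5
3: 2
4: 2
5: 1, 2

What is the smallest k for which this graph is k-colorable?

2 and 3 are adjacent, so at least 2 colors are needed.
2 colors suffice: color a → {1, 2}; color b → {0, 3, 4, 5}. Each edge has distinct colors on its endpoints.

2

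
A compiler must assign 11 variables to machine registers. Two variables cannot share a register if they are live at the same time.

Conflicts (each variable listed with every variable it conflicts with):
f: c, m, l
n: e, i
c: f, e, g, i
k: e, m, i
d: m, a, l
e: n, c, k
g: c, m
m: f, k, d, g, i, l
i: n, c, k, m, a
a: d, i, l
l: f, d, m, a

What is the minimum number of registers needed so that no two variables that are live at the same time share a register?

3

f, m, l all conflict with each other, so at least 3 registers are needed.
A valid assignment using 3 registers: f=3, n=1, c=1, k=3, d=3, e=2, g=2, m=1, i=2, a=1, l=2. No two conflicting variables share a register.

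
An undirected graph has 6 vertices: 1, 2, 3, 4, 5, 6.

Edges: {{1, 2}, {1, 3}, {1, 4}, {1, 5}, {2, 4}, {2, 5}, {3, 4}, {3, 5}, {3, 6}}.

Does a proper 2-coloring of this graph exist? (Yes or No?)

No

1, 2, 5 are mutually adjacent, so at least 3 colors are needed.
So 2 colors are not enough.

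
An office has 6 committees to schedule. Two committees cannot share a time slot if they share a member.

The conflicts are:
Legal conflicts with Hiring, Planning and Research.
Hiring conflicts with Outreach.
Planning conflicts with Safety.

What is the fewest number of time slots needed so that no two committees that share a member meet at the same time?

2

Planning and Safety conflict, so at least 2 time slots are needed.
2 time slots suffice: time slot 1 → {Legal, Outreach, Safety}; time slot 2 → {Hiring, Planning, Research}. Every pair that conflicts lands in different time slots.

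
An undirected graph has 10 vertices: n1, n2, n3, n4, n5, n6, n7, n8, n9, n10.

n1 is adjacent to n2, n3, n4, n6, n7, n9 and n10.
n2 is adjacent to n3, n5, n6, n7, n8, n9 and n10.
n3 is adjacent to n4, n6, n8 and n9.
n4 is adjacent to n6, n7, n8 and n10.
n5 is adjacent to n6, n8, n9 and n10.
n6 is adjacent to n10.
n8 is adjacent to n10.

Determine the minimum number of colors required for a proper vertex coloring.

4

n2, n5, n8, n10 form a clique, so at least 4 colors are needed.
One proper 4-coloring: n1=blue, n2=red, n3=green, n4=red, n5=blue, n6=yellow, n7=green, n8=yellow, n9=yellow, n10=green. Every edge joins two different colors.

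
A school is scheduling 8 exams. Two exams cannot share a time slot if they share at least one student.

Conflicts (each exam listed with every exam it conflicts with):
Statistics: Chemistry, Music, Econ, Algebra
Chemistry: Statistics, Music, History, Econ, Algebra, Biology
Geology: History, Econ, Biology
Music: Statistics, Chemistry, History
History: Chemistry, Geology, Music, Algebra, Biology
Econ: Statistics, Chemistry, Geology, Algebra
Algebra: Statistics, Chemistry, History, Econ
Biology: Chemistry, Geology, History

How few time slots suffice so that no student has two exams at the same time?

4

Statistics, Chemistry, Econ, Algebra all conflict with each other, so at least 4 time slots are needed.
A valid assignment using 4 time slots: Statistics=4, Chemistry=1, Geology=1, Music=3, History=2, Econ=2, Algebra=3, Biology=3. No two conflicting exams share a time slot.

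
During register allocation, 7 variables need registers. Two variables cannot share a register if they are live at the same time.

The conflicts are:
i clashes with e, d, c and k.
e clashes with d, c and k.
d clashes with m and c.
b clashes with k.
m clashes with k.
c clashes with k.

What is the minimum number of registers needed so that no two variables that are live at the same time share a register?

i, e, c, k all conflict with each other, so at least 4 registers are needed.
Using 4 registers: i=2, e=3, d=1, b=2, m=2, c=4, k=1. No two conflicting variables share a register.

4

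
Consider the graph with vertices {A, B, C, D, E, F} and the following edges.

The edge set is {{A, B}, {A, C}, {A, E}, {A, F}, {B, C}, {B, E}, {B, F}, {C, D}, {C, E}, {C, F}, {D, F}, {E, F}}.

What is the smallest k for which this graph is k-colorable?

A, B, C, E, F form a clique, so at least 5 colors are needed.
A valid assignment using 5 colors: A=5, B=4, C=2, D=3, E=3, F=1. No two adjacent vertices share a color.

5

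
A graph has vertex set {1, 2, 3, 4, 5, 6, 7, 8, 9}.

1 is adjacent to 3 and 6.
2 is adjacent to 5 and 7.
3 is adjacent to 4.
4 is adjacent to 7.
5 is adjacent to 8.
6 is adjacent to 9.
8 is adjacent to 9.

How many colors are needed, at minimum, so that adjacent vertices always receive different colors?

The cycle 9-8-5-2-7-4-3-1-6-9 has odd length 9, so it cannot be 2-colored; at least 3 colors are needed.
3 colors suffice: color a → {1, 5, 7, 9}; color b → {2, 3, 6, 8}; color c → {4}. Every edge joins two different colors.

3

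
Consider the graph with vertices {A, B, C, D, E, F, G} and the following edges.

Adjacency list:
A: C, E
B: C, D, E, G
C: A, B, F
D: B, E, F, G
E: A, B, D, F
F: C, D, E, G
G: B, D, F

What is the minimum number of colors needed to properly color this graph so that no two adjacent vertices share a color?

3

D, F, G are mutually adjacent, so at least 3 colors are needed.
3 colors suffice: color red → {C, D}; color blue → {E, G}; color green → {A, B, F}. Each edge has distinct colors on its endpoints.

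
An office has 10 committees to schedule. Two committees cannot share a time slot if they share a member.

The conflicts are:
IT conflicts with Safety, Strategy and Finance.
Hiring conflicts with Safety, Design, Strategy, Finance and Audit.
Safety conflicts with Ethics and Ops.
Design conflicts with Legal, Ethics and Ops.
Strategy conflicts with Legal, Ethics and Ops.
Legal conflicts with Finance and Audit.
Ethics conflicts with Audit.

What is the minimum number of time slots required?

2

Strategy and Ethics conflict, so at least 2 time slots are needed.
2 time slots suffice: time slot 1 → {Safety, Design, Strategy, Finance, Audit}; time slot 2 → {IT, Hiring, Legal, Ethics, Ops}. No two conflicting committees share a time slot.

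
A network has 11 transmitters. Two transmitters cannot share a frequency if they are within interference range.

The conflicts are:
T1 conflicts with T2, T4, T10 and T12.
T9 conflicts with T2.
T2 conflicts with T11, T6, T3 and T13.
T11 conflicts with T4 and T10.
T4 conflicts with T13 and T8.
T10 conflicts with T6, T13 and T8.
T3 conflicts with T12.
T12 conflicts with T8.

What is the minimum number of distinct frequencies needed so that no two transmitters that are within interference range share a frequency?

2

T9 and T2 conflict, so at least 2 frequencies are needed.
2 frequencies suffice: frequency 1 → {T2, T4, T10, T12}; frequency 2 → {T1, T9, T11, T6, T3, T13, T8}. Each listed conflict is separated.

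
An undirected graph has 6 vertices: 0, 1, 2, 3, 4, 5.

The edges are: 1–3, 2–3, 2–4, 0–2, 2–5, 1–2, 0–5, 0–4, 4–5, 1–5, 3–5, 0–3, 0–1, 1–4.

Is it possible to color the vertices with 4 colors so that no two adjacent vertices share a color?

No

0, 1, 2, 3, 5 are mutually adjacent (a clique of size 5), so at least 5 colors are needed.
So 4 colors are not enough.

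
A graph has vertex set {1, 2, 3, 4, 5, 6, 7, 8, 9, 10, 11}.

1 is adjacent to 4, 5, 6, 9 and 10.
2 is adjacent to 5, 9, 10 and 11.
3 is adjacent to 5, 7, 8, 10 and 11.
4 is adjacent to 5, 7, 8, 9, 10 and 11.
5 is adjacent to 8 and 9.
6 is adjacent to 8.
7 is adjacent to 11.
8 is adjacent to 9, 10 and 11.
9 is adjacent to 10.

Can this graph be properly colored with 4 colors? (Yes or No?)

The chromatic number is 4. 4, 8, 9, 10 form a clique, so at least 4 colors are needed.
4 colors suffice: color red → {2, 3, 4, 6}; color blue → {1, 7, 8}; color green → {5, 10, 11}; color yellow → {9}.
That is already a proper 4-coloring.

Yes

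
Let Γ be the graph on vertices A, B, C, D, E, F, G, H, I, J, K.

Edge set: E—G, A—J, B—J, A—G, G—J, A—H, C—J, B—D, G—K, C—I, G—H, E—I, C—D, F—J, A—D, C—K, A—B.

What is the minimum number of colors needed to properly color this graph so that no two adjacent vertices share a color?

3

A, G, J are mutually adjacent, so at least 3 colors are needed.
3 colors suffice: color red → {B, C, F, G}; color blue → {A, E, K}; color green → {D, H, I, J}. Each edge has distinct colors on its endpoints.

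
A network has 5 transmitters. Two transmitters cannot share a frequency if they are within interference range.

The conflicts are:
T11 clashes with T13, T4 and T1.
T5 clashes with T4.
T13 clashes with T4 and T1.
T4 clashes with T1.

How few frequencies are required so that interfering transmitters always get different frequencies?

T11, T13, T4, T1 pairwise conflict, so at least 4 frequencies are needed.
4 frequencies suffice: frequency 1 → {T4}; frequency 2 → {T11, T5}; frequency 3 → {T1}; frequency 4 → {T13}. No two conflicting transmitters share a frequency.

4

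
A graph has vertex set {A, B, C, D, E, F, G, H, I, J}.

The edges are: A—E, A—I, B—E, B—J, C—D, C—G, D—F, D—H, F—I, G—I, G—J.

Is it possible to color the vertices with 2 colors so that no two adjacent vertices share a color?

No

The cycle D-F-I-G-C-D has odd length 5, so it cannot be 2-colored; at least 3 colors are needed.
So 2 colors are not enough.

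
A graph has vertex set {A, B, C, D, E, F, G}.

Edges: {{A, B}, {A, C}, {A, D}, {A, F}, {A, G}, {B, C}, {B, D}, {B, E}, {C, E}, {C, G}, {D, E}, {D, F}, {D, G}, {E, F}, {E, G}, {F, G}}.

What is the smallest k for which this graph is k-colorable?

D, E, F, G form a clique, so at least 4 colors are needed.
One proper 4-coloring: A=blue, B=green, C=red, D=red, E=blue, F=yellow, G=green. No two adjacent vertices share a color.

4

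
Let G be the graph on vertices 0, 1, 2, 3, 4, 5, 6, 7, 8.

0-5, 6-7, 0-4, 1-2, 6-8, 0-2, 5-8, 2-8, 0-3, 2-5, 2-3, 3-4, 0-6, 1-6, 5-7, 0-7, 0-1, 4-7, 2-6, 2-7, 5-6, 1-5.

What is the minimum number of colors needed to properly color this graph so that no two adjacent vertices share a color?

0, 1, 2, 5, 6 are pairwise adjacent (a clique of size 5), so at least 5 colors are needed.
5 colors suffice: color red → {2, 4}; color blue → {0, 8}; color green → {3, 6}; color yellow → {5}; color purple → {1, 7}. Every edge joins two different colors.

5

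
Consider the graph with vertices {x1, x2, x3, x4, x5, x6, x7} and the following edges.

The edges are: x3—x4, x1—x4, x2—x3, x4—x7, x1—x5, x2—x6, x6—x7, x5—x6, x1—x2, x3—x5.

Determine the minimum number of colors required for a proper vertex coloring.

3

The cycle x6-x2-x1-x4-x7-x6 has odd length 5, so it cannot be 2-colored; at least 3 colors are needed.
One proper 3-coloring: x1=red, x2=blue, x3=red, x4=blue, x5=blue, x6=red, x7=green. No two adjacent vertices share a color.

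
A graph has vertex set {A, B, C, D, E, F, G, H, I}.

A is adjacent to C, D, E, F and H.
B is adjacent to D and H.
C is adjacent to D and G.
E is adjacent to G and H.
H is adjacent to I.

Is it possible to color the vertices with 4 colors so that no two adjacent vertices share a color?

The chromatic number is 3. A, E, H are mutually adjacent, so at least 3 colors are needed.
3 colors suffice: color 1 → {A, B, G, I}; color 2 → {D, F, H}; color 3 → {C, E}.
Since 4 ≥ 3, a proper 4-coloring certainly exists.

Yes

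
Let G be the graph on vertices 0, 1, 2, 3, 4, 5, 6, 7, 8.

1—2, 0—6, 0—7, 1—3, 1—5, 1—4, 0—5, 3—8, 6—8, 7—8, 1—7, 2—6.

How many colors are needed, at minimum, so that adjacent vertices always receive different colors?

3

The cycle 6-8-3-1-2-6 has odd length 5, so it cannot be 2-colored; at least 3 colors are needed.
A valid assignment using 3 colors: 0=a, 1=a, 2=c, 3=b, 4=b, 5=b, 6=b, 7=b, 8=a. No two adjacent vertices share a color.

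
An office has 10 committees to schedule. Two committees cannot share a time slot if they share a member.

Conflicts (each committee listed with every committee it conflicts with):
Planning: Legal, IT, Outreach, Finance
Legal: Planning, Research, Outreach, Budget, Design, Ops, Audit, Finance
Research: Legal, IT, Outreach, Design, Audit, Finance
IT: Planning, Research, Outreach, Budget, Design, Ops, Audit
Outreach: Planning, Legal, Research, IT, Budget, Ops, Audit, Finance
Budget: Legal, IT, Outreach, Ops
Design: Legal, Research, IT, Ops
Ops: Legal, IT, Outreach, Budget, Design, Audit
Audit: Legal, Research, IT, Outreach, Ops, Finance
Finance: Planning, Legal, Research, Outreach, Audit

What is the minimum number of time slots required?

5

Legal, Research, Outreach, Audit, Finance are mutually in conflict, so at least 5 time slots are needed.
5 time slots suffice: Planning=3, Legal=2, Research=4, IT=2, Outreach=1, Budget=3, Design=1, Ops=4, Audit=3, Finance=5. Each listed conflict is separated.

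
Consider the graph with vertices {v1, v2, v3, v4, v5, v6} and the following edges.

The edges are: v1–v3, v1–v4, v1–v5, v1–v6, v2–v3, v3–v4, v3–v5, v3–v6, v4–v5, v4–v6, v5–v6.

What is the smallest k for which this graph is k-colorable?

5

v1, v3, v4, v5, v6 are mutually adjacent (a clique of size 5), so at least 5 colors are needed.
One proper 5-coloring: v1=2, v2=2, v3=1, v4=3, v5=4, v6=5. No two adjacent vertices share a color.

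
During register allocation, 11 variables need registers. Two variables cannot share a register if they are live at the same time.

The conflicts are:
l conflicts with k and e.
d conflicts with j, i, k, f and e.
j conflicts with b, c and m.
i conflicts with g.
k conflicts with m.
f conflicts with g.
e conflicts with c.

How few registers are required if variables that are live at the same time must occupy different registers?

2

j and m conflict, so at least 2 registers are needed.
2 registers suffice: register 1 → {l, d, b, c, g, m}; register 2 → {j, i, k, f, e}. Every pair that conflicts lands in different registers.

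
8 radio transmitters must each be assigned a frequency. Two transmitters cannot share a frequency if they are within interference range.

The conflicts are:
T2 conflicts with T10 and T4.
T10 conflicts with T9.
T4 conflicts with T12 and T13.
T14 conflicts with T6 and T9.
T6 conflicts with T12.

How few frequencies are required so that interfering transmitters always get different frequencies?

3

The cycle T2-T4-T12-T6-T14-T9-T10-T2 has odd length 7, so it cannot be 2-colored; at least 3 frequencies are needed.
3 frequencies suffice: frequency 1 → {T4, T6, T9}; frequency 2 → {T2, T14, T12, T13}; frequency 3 → {T10}. No two conflicting transmitters share a frequency.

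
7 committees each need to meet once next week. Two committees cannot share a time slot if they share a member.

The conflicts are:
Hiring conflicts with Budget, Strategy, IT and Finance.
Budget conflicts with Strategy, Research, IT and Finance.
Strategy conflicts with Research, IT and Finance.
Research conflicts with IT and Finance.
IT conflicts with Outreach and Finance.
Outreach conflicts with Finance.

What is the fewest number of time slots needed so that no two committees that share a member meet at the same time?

5

Hiring, Budget, Strategy, IT, Finance all conflict with each other, so at least 5 time slots are needed.
5 time slots suffice: time slot 1 → {Finance}; time slot 2 → {IT}; time slot 3 → {Strategy, Outreach}; time slot 4 → {Budget}; time slot 5 → {Hiring, Research}. Each listed conflict is separated.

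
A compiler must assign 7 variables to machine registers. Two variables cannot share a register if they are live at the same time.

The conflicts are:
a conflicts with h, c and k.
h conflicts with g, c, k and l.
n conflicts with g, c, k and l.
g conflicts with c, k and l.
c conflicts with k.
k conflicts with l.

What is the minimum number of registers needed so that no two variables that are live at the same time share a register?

a, h, c, k all conflict with each other, so at least 4 registers are needed.
4 registers suffice: a=2, h=4, n=4, g=2, c=3, k=1, l=3. Each listed conflict is separated.

4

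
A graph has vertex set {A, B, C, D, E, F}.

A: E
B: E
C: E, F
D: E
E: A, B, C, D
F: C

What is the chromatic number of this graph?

2

A and E are adjacent, so at least 2 colors are needed.
2 colors suffice: color 1 → {E, F}; color 2 → {A, B, C, D}. Every edge joins two different colors.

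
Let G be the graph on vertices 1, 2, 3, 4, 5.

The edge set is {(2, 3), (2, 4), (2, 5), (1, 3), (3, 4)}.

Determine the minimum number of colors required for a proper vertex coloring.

2, 3, 4 are pairwise adjacent, so at least 3 colors are needed.
A valid assignment using 3 colors: 1=red, 2=red, 3=blue, 4=green, 5=blue. Every edge joins two different colors.

3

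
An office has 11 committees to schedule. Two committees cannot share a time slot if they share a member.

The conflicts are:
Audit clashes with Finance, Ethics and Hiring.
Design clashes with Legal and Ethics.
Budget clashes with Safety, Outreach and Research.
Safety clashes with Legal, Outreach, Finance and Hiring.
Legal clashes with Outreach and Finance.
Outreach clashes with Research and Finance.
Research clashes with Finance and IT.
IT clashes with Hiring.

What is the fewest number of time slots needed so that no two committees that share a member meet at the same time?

4

Safety, Legal, Outreach, Finance all conflict with each other, so at least 4 time slots are needed.
4 time slots suffice: time slot 1 → {Design, Budget, Finance, Hiring}; time slot 2 → {Audit, Outreach, IT}; time slot 3 → {Safety, Research, Ethics}; time slot 4 → {Legal}. Every pair that conflicts lands in different time slots.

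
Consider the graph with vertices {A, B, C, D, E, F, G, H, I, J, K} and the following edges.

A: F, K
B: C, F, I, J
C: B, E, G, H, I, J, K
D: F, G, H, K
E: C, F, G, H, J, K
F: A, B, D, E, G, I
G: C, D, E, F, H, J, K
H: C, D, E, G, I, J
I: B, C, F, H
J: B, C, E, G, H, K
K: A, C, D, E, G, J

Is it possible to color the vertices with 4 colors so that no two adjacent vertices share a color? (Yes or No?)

C, E, G, H, J form a clique, so at least 5 colors are needed.
So 4 colors are not enough.

No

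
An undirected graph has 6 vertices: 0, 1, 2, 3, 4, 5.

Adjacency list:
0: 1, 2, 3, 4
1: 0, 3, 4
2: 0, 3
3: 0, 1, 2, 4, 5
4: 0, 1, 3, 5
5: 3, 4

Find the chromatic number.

0, 1, 3, 4 form a clique, so at least 4 colors are needed.
4 colors suffice: color red → {3}; color blue → {0, 5}; color green → {2, 4}; color yellow → {1}. Each edge has distinct colors on its endpoints.

4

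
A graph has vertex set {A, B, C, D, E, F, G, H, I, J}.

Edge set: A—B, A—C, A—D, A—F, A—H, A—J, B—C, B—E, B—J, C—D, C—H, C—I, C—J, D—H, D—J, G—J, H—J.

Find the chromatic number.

5

A, C, D, H, J form a clique, so at least 5 colors are needed.
A valid assignment using 5 colors: A=red, B=yellow, C=blue, D=purple, E=red, F=blue, G=red, H=yellow, I=red, J=green. Each edge has distinct colors on its endpoints.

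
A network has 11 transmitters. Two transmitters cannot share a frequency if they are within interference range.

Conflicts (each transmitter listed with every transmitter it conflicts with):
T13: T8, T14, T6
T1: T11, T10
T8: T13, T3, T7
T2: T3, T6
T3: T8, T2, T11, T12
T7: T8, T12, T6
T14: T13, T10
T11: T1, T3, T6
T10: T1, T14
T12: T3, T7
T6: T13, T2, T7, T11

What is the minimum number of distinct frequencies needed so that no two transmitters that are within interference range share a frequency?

3

The cycle T6-T11-T3-T8-T7-T6 has odd length 5, so it cannot be 2-colored; at least 3 frequencies are needed.
3 frequencies suffice: T13=3, T1=3, T8=2, T2=2, T3=1, T7=3, T14=2, T11=2, T10=1, T12=2, T6=1. Each listed conflict is separated.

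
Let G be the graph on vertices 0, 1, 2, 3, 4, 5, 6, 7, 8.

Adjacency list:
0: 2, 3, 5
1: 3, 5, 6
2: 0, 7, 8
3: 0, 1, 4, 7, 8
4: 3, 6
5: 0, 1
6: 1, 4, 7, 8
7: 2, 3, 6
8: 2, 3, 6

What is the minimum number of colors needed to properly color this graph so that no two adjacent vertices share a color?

3 and 8 are adjacent, so at least 2 colors are needed.
2 colors suffice: color a → {2, 3, 5, 6}; color b → {0, 1, 4, 7, 8}. Each edge has distinct colors on its endpoints.

2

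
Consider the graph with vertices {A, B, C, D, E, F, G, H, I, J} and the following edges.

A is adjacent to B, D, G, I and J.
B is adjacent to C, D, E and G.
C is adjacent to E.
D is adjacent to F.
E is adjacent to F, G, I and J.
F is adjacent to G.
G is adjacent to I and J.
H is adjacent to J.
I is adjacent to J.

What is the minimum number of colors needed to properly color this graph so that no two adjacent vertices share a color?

4

E, G, I, J are pairwise adjacent (a clique of size 4), so at least 4 colors are needed.
A valid assignment using 4 colors: A=2, B=3, C=1, D=1, E=2, F=3, G=1, H=1, I=4, J=3. Every edge joins two different colors.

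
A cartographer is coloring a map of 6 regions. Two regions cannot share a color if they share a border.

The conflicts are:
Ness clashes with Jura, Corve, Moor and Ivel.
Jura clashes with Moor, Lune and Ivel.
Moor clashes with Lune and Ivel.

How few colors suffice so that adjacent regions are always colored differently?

4

Ness, Jura, Moor, Ivel pairwise conflict, so at least 4 colors are needed.
4 colors suffice: Ness=3, Jura=1, Corve=1, Moor=2, Lune=3, Ivel=4. Each listed conflict is separated.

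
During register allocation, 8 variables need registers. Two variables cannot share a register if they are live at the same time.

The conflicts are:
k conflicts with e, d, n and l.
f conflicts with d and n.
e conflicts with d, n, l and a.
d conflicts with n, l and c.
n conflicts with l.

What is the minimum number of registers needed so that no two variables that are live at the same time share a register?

k, e, d, n, l pairwise conflict, so at least 5 registers are needed.
A valid assignment using 5 registers: k=4, f=2, e=2, d=1, n=3, l=5, a=1, c=2. Each listed conflict is separated.

5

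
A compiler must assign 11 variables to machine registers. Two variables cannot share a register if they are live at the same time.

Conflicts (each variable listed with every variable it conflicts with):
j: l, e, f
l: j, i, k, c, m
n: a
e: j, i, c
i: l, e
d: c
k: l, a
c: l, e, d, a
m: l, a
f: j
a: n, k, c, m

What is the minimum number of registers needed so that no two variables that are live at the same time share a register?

e and i conflict, so at least 2 registers are needed.
2 registers suffice: j=2, l=1, n=2, e=1, i=2, d=1, k=2, c=2, m=2, f=1, a=1. Each listed conflict is separated.

2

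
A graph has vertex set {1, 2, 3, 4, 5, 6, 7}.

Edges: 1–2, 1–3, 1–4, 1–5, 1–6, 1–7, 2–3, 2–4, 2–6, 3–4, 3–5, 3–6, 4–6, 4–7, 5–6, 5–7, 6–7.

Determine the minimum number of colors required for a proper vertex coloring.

1, 2, 3, 4, 6 are pairwise adjacent (a clique of size 5), so at least 5 colors are needed.
5 colors suffice: 1=a, 2=e, 3=c, 4=d, 5=d, 6=b, 7=c. No two adjacent vertices share a color.

5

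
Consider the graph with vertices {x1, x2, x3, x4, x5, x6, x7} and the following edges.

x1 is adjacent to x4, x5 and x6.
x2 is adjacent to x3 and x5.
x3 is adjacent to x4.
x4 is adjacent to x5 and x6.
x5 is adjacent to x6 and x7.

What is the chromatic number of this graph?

x1, x4, x5, x6 form a clique, so at least 4 colors are needed.
A valid assignment using 4 colors: x1=4, x2=2, x3=1, x4=2, x5=1, x6=3, x7=2. Each edge has distinct colors on its endpoints.

4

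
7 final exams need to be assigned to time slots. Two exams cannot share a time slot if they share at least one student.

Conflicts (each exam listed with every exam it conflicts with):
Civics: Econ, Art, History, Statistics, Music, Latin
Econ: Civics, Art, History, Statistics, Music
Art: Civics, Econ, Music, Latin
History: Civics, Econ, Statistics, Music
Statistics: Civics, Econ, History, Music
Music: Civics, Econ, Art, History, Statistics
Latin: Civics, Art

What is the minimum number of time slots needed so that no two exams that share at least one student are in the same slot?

Civics, Econ, History, Statistics, Music are mutually in conflict, so at least 5 time slots are needed.
5 time slots suffice: time slot 1 → {Civics}; time slot 2 → {Econ, Latin}; time slot 3 → {Music}; time slot 4 → {Art, Statistics}; time slot 5 → {History}. No two conflicting exams share a time slot.

5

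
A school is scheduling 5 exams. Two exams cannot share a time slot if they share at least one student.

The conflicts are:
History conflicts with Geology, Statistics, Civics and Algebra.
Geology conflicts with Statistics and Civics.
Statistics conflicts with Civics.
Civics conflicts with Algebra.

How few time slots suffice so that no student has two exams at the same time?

4

History, Geology, Statistics, Civics all conflict with each other, so at least 4 time slots are needed.
A valid assignment using 4 time slots: History=1, Geology=3, Statistics=4, Civics=2, Algebra=3. No two conflicting exams share a time slot.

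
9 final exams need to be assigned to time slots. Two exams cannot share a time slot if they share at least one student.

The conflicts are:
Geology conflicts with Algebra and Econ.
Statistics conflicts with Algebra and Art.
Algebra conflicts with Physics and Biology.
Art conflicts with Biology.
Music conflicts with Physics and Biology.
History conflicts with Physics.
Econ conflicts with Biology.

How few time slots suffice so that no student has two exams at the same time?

Geology and Algebra conflict, so at least 2 time slots are needed.
2 time slots suffice: time slot 1 → {Algebra, Art, Music, History, Econ}; time slot 2 → {Geology, Statistics, Physics, Biology}. Each listed conflict is separated.

2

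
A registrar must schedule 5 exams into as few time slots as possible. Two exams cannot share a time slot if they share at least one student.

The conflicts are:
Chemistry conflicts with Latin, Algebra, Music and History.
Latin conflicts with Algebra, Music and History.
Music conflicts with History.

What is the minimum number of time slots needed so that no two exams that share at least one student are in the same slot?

Chemistry, Latin, Music, History all conflict with each other, so at least 4 time slots are needed.
4 time slots suffice: Chemistry=2, Latin=1, Algebra=3, Music=3, History=4. No two conflicting exams share a time slot.

4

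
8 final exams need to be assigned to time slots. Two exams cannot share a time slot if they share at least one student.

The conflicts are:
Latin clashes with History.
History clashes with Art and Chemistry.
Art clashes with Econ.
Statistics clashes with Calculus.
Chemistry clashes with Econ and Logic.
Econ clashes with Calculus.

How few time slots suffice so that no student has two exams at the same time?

2

Econ and Calculus conflict, so at least 2 time slots are needed.
2 time slots suffice: time slot 1 → {History, Statistics, Econ, Logic}; time slot 2 → {Latin, Art, Chemistry, Calculus}. No two conflicting exams share a time slot.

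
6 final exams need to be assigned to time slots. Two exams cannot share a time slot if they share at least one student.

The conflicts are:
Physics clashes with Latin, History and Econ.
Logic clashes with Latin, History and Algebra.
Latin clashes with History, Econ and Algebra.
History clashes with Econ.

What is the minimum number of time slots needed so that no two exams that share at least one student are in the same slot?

4

Physics, Latin, History, Econ are mutually in conflict, so at least 4 time slots are needed.
4 time slots suffice: time slot 1 → {Latin}; time slot 2 → {History, Algebra}; time slot 3 → {Logic, Econ}; time slot 4 → {Physics}. Each listed conflict is separated.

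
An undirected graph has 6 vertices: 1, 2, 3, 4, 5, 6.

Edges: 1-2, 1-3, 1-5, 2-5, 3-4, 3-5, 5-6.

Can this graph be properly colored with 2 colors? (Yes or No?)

1, 3, 5 are pairwise adjacent, so at least 3 colors are needed.
So 2 colors are not enough.

No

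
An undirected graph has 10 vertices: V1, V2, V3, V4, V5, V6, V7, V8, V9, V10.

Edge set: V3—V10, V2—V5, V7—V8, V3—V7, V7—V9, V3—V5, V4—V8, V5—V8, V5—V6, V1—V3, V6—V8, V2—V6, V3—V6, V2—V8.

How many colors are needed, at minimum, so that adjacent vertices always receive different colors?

4

V2, V5, V6, V8 are mutually adjacent (a clique of size 4), so at least 4 colors are needed.
4 colors suffice: color 1 → {V3, V8, V9}; color 2 → {V1, V4, V6, V7, V10}; color 3 → {V5}; color 4 → {V2}. No two adjacent vertices share a color.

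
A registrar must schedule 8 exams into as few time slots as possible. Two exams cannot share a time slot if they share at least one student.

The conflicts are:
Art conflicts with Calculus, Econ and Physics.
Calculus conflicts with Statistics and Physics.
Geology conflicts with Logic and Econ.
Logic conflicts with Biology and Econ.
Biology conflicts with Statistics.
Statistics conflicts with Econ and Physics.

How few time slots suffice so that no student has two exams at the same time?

Calculus, Statistics, Physics pairwise conflict, so at least 3 time slots are needed.
3 time slots suffice: time slot 1 → {Art, Logic, Statistics}; time slot 2 → {Biology, Econ, Physics}; time slot 3 → {Calculus, Geology}. Every pair that conflicts lands in different time slots.

3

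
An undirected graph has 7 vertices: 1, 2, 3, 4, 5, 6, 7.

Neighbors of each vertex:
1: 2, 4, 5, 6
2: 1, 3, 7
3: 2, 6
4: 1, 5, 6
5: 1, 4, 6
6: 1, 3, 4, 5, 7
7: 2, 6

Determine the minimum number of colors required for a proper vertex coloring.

1, 4, 5, 6 are mutually adjacent (a clique of size 4), so at least 4 colors are needed.
4 colors suffice: color red → {2, 6}; color blue → {1, 3, 7}; color green → {5}; color yellow → {4}. Every edge joins two different colors.

4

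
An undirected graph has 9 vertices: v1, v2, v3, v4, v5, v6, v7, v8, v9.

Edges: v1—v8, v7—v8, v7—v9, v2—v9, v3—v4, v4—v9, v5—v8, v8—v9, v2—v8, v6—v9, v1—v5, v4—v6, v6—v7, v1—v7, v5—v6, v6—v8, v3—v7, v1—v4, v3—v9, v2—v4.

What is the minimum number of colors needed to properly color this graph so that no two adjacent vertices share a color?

v6, v7, v8, v9 form a clique, so at least 4 colors are needed.
One proper 4-coloring: v1=1, v2=3, v3=4, v4=2, v5=3, v6=4, v7=3, v8=2, v9=1. Each edge has distinct colors on its endpoints.

4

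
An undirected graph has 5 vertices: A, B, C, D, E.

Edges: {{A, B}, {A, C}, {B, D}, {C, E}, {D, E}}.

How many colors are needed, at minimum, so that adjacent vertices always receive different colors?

The cycle E-C-A-B-D-E has odd length 5, so it cannot be 2-colored; at least 3 colors are needed.
3 colors suffice: color 1 → {A, E}; color 2 → {C, D}; color 3 → {B}. No two adjacent vertices share a color.

3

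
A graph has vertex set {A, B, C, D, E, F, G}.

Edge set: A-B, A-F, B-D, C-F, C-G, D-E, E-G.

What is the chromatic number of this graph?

3

The cycle E-G-C-F-A-B-D-E has odd length 7, so it cannot be 2-colored; at least 3 colors are needed.
3 colors suffice: A=2, B=3, C=2, D=1, E=2, F=1, G=1. Every edge joins two different colors.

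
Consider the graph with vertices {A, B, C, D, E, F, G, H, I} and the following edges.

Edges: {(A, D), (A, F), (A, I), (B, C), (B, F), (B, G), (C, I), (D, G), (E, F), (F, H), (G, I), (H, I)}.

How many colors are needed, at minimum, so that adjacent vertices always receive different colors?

3

The cycle F-A-I-G-B-F has odd length 5, so it cannot be 2-colored; at least 3 colors are needed.
One proper 3-coloring: A=2, B=2, C=3, D=1, E=2, F=1, G=3, H=2, I=1. Every edge joins two different colors.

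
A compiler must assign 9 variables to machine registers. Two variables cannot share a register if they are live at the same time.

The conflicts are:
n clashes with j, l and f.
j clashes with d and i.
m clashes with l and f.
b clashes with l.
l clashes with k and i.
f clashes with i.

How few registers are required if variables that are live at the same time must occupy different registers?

l and k conflict, so at least 2 registers are needed.
2 registers suffice: n=2, j=1, d=2, m=2, b=2, l=1, k=2, f=1, i=2. Each listed conflict is separated.

2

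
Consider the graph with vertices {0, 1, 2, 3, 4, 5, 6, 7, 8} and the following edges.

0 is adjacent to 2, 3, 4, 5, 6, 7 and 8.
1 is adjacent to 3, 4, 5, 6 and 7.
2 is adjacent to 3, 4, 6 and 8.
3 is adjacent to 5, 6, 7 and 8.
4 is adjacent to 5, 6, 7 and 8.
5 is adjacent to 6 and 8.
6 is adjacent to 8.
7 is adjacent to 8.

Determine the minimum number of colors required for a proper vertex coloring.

5

0, 4, 5, 6, 8 are mutually adjacent (a clique of size 5), so at least 5 colors are needed.
5 colors suffice: color red → {1, 8}; color blue → {3, 4}; color green → {0}; color yellow → {6, 7}; color purple → {2, 5}. Every edge joins two different colors.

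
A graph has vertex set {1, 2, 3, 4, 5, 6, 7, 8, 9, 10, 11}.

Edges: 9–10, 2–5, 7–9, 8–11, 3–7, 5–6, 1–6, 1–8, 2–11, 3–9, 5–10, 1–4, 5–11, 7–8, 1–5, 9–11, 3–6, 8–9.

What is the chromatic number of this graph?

3

8, 9, 11 form a triangle, so at least 3 colors are needed.
One proper 3-coloring: 1=red, 2=red, 3=blue, 4=blue, 5=blue, 6=green, 7=green, 8=blue, 9=red, 10=green, 11=green. No two adjacent vertices share a color.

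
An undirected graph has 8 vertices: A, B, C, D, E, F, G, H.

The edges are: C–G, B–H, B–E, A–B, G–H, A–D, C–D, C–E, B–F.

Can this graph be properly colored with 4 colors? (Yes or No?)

Yes

The chromatic number is 3. The cycle D-C-E-B-A-D has odd length 5, so it cannot be 2-colored; at least 3 colors are needed.
3 colors suffice: color 1 → {B, C}; color 2 → {D, E, F, G}; color 3 → {A, H}.
Since 4 ≥ 3, a proper 4-coloring certainly exists.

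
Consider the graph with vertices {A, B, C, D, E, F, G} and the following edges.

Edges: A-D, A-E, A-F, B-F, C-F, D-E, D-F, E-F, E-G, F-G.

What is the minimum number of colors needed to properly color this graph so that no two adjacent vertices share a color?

A, D, E, F are mutually adjacent (a clique of size 4), so at least 4 colors are needed.
4 colors suffice: color 1 → {F}; color 2 → {B, C, E}; color 3 → {D, G}; color 4 → {A}. No two adjacent vertices share a color.

4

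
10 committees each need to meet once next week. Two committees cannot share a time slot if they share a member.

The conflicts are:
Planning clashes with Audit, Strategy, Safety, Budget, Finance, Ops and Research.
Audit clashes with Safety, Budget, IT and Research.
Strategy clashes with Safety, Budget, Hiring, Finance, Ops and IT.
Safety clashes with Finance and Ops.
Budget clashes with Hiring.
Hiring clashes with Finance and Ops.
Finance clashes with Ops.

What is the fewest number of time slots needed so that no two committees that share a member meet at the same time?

5

Planning, Strategy, Safety, Finance, Ops all conflict with each other, so at least 5 time slots are needed.
5 time slots suffice: time slot 1 → {Planning, Hiring, IT}; time slot 2 → {Audit, Strategy}; time slot 3 → {Budget, Ops, Research}; time slot 4 → {Finance}; time slot 5 → {Safety}. No two conflicting committees share a time slot.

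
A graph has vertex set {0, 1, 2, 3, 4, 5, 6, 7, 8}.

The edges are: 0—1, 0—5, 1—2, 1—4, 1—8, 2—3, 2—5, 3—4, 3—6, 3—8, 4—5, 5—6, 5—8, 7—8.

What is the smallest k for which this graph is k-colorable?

2

2 and 5 are adjacent, so at least 2 colors are needed.
2 colors suffice: 0=blue, 1=red, 2=blue, 3=red, 4=blue, 5=red, 6=blue, 7=red, 8=blue. No two adjacent vertices share a color.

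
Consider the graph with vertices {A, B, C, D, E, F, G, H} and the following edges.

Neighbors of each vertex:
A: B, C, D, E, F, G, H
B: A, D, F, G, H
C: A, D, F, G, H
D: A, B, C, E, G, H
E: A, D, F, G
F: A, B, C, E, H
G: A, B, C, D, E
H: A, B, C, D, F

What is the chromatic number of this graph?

A, B, D, G are mutually adjacent (a clique of size 4), so at least 4 colors are needed.
A valid assignment using 4 colors: A=1, B=3, C=3, D=2, E=3, F=2, G=4, H=4. Every edge joins two different colors.

4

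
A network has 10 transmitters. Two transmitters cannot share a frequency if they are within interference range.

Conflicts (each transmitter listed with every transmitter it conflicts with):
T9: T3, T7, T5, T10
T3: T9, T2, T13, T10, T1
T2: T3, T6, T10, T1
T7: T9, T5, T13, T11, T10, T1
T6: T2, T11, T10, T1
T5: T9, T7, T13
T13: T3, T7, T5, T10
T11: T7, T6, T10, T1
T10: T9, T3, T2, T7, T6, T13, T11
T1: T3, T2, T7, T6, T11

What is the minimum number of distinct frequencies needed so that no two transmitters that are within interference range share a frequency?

3

T3, T13, T10 are mutually in conflict, so at least 3 frequencies are needed.
3 frequencies suffice: frequency 1 → {T5, T10, T1}; frequency 2 → {T3, T7, T6}; frequency 3 → {T9, T2, T13, T11}. Each listed conflict is separated.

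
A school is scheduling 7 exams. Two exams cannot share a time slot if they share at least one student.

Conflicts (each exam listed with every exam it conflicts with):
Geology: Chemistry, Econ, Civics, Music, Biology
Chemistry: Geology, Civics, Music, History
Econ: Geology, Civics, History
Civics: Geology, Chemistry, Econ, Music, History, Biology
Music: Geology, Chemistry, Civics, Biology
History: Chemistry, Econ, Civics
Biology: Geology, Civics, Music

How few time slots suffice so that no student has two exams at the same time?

4

Geology, Chemistry, Civics, Music all conflict with each other, so at least 4 time slots are needed.
4 time slots suffice: time slot 1 → {Civics}; time slot 2 → {Geology, History}; time slot 3 → {Econ, Music}; time slot 4 → {Chemistry, Biology}. Every pair that conflicts lands in different time slots.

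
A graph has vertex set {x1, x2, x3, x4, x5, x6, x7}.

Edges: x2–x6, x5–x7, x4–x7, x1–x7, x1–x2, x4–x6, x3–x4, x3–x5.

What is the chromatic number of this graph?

The cycle x4-x7-x1-x2-x6-x4 has odd length 5, so it cannot be 2-colored; at least 3 colors are needed.
3 colors suffice: color 1 → {x2, x3, x7}; color 2 → {x1, x4, x5}; color 3 → {x6}. No two adjacent vertices share a color.

3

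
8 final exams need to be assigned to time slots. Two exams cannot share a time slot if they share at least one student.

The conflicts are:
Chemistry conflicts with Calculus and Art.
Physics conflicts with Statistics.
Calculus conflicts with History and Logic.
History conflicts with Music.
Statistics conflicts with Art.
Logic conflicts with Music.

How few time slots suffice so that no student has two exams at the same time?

2

Chemistry and Art conflict, so at least 2 time slots are needed.
2 time slots suffice: time slot 1 → {Physics, Calculus, Art, Music}; time slot 2 → {Chemistry, History, Statistics, Logic}. Each listed conflict is separated.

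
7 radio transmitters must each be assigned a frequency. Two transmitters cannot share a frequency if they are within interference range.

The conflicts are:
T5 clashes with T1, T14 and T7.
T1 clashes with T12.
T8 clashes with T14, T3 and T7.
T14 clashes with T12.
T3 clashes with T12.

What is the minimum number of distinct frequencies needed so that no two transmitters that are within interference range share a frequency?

2

T5 and T1 conflict, so at least 2 frequencies are needed.
Using 2 frequencies: T5=1, T1=2, T8=1, T14=2, T3=2, T7=2, T12=1. Every pair that conflicts lands in different frequencies.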